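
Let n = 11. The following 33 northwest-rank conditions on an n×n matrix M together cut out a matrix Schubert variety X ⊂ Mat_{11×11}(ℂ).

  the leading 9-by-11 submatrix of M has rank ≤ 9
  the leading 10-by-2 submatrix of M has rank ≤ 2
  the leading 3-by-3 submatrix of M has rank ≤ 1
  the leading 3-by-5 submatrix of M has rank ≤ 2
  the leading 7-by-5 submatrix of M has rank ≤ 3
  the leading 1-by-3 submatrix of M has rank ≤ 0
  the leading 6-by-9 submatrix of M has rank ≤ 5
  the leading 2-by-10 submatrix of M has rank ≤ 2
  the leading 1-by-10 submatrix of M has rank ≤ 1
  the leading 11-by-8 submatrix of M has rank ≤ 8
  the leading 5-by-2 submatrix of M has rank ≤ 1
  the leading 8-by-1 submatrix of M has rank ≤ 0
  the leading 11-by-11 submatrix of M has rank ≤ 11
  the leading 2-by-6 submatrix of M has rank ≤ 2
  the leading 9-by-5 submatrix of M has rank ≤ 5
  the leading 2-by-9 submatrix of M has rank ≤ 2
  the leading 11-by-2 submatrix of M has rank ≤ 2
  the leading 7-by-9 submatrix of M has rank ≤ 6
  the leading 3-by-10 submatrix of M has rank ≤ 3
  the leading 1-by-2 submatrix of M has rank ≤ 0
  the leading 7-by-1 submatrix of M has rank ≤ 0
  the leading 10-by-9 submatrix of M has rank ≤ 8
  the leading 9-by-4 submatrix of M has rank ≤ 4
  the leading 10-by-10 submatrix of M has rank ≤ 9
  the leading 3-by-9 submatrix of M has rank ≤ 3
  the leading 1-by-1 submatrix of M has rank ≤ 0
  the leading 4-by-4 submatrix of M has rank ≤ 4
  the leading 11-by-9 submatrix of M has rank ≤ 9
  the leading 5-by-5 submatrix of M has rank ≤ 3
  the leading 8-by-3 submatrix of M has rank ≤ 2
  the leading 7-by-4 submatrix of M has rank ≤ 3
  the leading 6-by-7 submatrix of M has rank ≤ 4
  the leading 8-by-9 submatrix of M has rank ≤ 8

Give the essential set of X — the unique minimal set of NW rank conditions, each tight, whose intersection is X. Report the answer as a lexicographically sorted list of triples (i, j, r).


Recovering R(i,j) via the rank-extension bound from the 33 conditions:

  R[1]: 0 | 0 | 0 | 1 | 1 | 1 | 1 | 1 | 1 | 1 | 1
  R[2]: 0 | 1 | 1 | 2 | 2 | 2 | 2 | 2 | 2 | 2 | 2
  R[3]: 0 | 1 | 1 | 2 | 2 | 3 | 3 | 3 | 3 | 3 | 3
  R[4]: 0 | 1 | 2 | 3 | 3 | 4 | 4 | 4 | 4 | 4 | 4
  R[5]: 0 | 1 | 2 | 3 | 3 | 4 | 4 | 5 | 5 | 5 | 5
  R[6]: 0 | 1 | 2 | 3 | 3 | 4 | 4 | 5 | 5 | 6 | 6
  R[7]: 0 | 1 | 2 | 3 | 3 | 4 | 5 | 6 | 6 | 7 | 7
  R[8]: 0 | 1 | 2 | 3 | 4 | 5 | 6 | 7 | 7 | 8 | 8
  R[9]: 1 | 2 | 3 | 4 | 5 | 6 | 7 | 8 | 8 | 9 | 9
  R[10]: 1 | 2 | 3 | 4 | 5 | 6 | 7 | 8 | 8 | 9 | 10
  R[11]: 1 | 2 | 3 | 4 | 5 | 6 | 7 | 8 | 9 | 10 | 11

so w = (4, 2, 6, 3, 8, 10, 7, 5, 1, 11, 9).

Rothe diagram D(w) (19 cells), 8 SE-corners (essential conditions):

[(1, 3, 0), (3, 3, 1), (3, 5, 2), (6, 7, 4), (6, 9, 5), (7, 5, 3), (8, 1, 0), (10, 9, 8)]


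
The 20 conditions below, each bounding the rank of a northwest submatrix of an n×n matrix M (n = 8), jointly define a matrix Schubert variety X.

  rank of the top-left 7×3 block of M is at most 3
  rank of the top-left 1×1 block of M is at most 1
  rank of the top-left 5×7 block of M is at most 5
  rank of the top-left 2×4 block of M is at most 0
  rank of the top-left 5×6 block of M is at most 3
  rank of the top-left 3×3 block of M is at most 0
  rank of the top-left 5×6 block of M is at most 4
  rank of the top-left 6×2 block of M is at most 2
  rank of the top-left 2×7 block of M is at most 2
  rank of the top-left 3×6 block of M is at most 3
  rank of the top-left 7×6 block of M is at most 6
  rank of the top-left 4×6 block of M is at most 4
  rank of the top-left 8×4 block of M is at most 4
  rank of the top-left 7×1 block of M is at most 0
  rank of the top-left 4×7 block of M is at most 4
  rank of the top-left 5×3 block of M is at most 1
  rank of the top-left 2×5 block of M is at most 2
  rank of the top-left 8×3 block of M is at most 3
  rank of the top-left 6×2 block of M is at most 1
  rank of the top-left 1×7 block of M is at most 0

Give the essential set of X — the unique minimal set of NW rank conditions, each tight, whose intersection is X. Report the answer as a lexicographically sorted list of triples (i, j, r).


The tightest implied rank at each (i,j), from the 20 conditions:

  0 | 0 | 0 | 0 | 0 | 0 | 0 | 1
  0 | 0 | 0 | 0 | 1 | 1 | 1 | 2
  0 | 0 | 0 | 1 | 2 | 2 | 2 | 3
  0 | 1 | 1 | 2 | 3 | 3 | 3 | 4
  0 | 1 | 1 | 2 | 3 | 3 | 4 | 5
  0 | 1 | 2 | 3 | 4 | 4 | 5 | 6
  0 | 1 | 2 | 3 | 4 | 5 | 6 | 7
  1 | 2 | 3 | 4 | 5 | 6 | 7 | 8

the unique w with this rank table is (8, 5, 4, 2, 7, 3, 6, 1).

Rothe diagram D(w) (20 cells), 6 SE-corners (essential conditions):

[(1, 7, 0), (2, 4, 0), (3, 3, 0), (5, 3, 1), (5, 6, 3), (7, 1, 0)]


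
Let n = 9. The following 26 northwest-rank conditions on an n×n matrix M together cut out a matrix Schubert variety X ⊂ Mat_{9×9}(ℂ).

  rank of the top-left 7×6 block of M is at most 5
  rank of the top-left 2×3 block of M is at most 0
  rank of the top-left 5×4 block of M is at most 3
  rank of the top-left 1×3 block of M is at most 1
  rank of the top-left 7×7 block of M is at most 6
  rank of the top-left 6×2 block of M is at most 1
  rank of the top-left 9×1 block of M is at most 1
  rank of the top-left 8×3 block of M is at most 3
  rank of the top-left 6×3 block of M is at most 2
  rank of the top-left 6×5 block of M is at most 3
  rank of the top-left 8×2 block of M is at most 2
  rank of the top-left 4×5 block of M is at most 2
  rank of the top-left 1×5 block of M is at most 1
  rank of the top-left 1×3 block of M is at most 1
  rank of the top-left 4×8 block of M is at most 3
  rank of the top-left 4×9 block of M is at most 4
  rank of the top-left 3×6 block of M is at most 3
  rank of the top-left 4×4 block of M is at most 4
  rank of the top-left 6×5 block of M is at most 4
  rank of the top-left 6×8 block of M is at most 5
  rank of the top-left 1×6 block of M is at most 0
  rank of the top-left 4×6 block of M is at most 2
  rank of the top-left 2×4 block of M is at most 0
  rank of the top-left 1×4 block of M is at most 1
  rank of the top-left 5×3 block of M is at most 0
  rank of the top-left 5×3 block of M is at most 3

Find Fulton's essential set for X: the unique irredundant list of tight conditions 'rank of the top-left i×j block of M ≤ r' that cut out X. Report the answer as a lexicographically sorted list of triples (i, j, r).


Rank table r_w(9×9) implied by the 26 constraints:

  0, 0, 0, 0, 0, 0, 1, 1, 1
  0, 0, 0, 0, 1, 1, 2, 2, 2
  0, 0, 0, 1, 2, 2, 3, 3, 3
  0, 0, 0, 1, 2, 2, 3, 3, 4
  0, 0, 0, 1, 2, 3, 4, 4, 5
  1, 1, 1, 2, 3, 4, 5, 5, 6
  1, 2, 2, 3, 4, 5, 6, 6, 7
  1, 2, 3, 4, 5, 6, 7, 7, 8
  1, 2, 3, 4, 5, 6, 7, 8, 9

hence w(1..9) = (7, 5, 4, 9, 6, 1, 2, 3, 8).

D(w) has 21 cells with 5 SE-corners; essential set:

[(1, 6, 0), (2, 4, 0), (4, 6, 2), (4, 8, 3), (5, 3, 0)]


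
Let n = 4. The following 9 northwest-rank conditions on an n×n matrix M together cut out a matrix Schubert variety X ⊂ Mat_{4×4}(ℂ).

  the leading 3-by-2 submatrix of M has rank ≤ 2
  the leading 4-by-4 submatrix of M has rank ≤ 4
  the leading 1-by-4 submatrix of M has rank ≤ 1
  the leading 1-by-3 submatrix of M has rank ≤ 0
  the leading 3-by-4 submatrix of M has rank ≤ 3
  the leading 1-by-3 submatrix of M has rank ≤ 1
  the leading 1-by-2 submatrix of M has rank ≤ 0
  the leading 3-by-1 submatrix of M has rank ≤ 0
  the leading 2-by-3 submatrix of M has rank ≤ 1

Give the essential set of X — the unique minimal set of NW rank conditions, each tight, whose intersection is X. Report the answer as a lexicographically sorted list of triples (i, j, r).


Rank table r_w(4×4) implied by the 9 constraints:

  i=1: 0 | 0 | 0 | 1
  i=2: 0 | 1 | 1 | 2
  i=3: 0 | 1 | 2 | 3
  i=4: 1 | 2 | 3 | 4

second differences of R give the permutation w = (4, 2, 3, 1).

2 SE-corners of the 5-cell Rothe diagram give Ess(w):

[(1, 3, 0), (3, 1, 0)]


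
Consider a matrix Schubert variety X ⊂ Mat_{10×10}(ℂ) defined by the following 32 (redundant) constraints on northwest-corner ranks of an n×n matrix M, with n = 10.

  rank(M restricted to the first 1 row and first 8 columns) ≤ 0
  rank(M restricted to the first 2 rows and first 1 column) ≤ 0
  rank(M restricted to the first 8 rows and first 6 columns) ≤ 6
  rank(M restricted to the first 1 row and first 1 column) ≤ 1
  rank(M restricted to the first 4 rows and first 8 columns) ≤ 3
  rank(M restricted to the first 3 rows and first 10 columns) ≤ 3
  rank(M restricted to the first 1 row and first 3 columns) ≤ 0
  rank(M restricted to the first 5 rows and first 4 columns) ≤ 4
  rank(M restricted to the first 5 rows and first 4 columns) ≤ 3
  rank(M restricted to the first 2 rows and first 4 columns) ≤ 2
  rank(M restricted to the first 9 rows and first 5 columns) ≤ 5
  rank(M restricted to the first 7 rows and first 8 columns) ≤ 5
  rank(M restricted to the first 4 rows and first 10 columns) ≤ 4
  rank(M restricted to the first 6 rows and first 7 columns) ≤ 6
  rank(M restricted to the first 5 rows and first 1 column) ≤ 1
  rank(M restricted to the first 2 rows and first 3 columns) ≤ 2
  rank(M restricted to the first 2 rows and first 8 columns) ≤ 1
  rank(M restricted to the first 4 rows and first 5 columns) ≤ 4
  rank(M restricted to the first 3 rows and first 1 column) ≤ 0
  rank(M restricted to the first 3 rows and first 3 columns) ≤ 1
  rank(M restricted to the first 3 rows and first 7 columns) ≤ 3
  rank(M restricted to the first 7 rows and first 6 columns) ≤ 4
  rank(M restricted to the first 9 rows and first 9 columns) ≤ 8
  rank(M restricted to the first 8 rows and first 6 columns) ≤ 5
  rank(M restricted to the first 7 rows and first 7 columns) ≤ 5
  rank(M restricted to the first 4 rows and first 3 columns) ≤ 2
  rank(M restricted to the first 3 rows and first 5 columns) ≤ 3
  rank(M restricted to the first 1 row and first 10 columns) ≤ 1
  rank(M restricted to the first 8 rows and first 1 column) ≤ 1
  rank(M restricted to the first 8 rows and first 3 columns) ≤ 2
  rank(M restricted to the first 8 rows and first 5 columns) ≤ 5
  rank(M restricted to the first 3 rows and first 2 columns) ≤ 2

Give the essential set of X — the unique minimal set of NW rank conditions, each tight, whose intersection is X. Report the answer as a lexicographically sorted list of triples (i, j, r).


Propagating the 32 rank bounds to every northwest block:

  row 1: 0, 0, 0, 0, 0, 0, 0, 0, 1, 1
  row 2: 0, 1, 1, 1, 1, 1, 1, 1, 2, 2
  row 3: 0, 1, 1, 2, 2, 2, 2, 2, 3, 3
  row 4: 1, 2, 2, 3, 3, 3, 3, 3, 4, 4
  row 5: 1, 2, 2, 3, 4, 4, 4, 4, 5, 5
  row 6: 1, 2, 2, 3, 4, 4, 5, 5, 6, 6
  row 7: 1, 2, 2, 3, 4, 4, 5, 5, 6, 7
  row 8: 1, 2, 2, 3, 4, 5, 6, 6, 7, 8
  row 9: 1, 2, 3, 4, 5, 6, 7, 7, 8, 9
  row 10: 1, 2, 3, 4, 5, 6, 7, 8, 9, 10

hence w(1..10) = (9, 2, 4, 1, 5, 7, 10, 6, 3, 8).

Rothe diagram D(w) (18 cells), 6 SE-corners (essential conditions):

[(1, 8, 0), (3, 1, 0), (3, 3, 1), (7, 6, 4), (7, 8, 5), (8, 3, 2)]


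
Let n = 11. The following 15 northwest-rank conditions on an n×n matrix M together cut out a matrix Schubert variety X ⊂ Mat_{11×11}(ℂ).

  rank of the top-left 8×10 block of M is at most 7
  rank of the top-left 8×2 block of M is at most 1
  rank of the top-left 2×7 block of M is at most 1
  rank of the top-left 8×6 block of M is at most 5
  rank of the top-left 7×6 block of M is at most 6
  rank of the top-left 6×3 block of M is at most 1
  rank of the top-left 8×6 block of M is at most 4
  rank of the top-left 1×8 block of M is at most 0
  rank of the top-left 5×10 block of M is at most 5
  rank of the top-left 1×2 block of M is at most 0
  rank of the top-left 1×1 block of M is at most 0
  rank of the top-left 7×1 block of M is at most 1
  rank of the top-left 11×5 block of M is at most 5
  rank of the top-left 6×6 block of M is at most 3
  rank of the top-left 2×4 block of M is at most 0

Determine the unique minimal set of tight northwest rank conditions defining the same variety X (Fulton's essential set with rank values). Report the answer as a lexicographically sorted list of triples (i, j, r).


Computing R[i][j] = min implied NW-rank bound (n=11, 15 conditions):

  i=1: 0  0  0  0  0  0  0  0  1  1  1
  i=2: 0  0  0  0  1  1  1  1  2  2  2
  i=3: 1  1  1  1  2  2  2  2  3  3  3
  i=4: 1  1  1  2  3  3  3  3  4  4  4
  i=5: 1  1  1  2  3  3  4  4  5  5  5
  i=6: 1  1  1  2  3  3  4  5  6  6  6
  i=7: 1  1  2  3  4  4  5  6  7  7  7
  i=8: 1  1  2  3  4  4  5  6  7  7  8
  i=9: 1  2  3  4  5  5  6  7  8  8  9
  i=10: 1  2  3  4  5  6  7  8  9  9  10
  i=11: 1  2  3  4  5  6  7  8  9  10  11

reading off 1-entries of Δ²R: w = (9, 5, 1, 4, 7, 8, 3, 11, 2, 6, 10).

D(w) has 24 cells with 7 SE-corners; essential set:

[(1, 8, 0), (2, 4, 0), (6, 3, 1), (6, 6, 3), (8, 2, 1), (8, 6, 4), (8, 10, 7)]


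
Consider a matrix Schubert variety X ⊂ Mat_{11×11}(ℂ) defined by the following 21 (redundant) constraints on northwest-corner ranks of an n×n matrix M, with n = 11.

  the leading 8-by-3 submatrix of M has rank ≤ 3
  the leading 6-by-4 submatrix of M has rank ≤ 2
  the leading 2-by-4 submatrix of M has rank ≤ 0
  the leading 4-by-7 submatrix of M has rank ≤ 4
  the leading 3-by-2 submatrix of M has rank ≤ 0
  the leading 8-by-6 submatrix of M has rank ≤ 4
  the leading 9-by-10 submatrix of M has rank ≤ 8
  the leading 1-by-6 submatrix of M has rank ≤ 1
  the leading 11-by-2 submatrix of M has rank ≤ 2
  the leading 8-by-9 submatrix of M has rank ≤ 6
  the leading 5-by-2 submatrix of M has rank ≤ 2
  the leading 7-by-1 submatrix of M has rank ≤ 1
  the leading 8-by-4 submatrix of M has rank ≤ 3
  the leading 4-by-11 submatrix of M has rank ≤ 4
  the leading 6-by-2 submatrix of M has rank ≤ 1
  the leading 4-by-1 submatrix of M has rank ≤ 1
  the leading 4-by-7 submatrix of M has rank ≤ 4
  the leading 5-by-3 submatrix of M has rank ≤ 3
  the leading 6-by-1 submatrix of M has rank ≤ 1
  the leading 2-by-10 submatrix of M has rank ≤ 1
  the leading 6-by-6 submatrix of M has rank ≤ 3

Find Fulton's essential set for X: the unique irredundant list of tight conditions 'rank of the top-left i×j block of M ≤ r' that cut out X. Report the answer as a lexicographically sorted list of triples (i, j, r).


Propagating the 21 rank bounds to every northwest block:

  i=1: 0 | 0 | 0 | 0 | 1 | 1 | 1 | 1 | 1 | 1 | 1
  i=2: 0 | 0 | 0 | 0 | 1 | 1 | 1 | 1 | 1 | 1 | 2
  i=3: 0 | 0 | 1 | 1 | 2 | 2 | 2 | 2 | 2 | 2 | 3
  i=4: 1 | 1 | 2 | 2 | 3 | 3 | 3 | 3 | 3 | 3 | 4
  i=5: 1 | 1 | 2 | 2 | 3 | 3 | 4 | 4 | 4 | 4 | 5
  i=6: 1 | 1 | 2 | 2 | 3 | 3 | 4 | 5 | 5 | 5 | 6
  i=7: 1 | 2 | 3 | 3 | 4 | 4 | 5 | 6 | 6 | 6 | 7
  i=8: 1 | 2 | 3 | 3 | 4 | 4 | 5 | 6 | 6 | 7 | 8
  i=9: 1 | 2 | 3 | 4 | 5 | 5 | 6 | 7 | 7 | 8 | 9
  i=10: 1 | 2 | 3 | 4 | 5 | 6 | 7 | 8 | 8 | 9 | 10
  i=11: 1 | 2 | 3 | 4 | 5 | 6 | 7 | 8 | 9 | 10 | 11

reading off 1-entries of Δ²R: w = (5, 11, 3, 1, 7, 8, 2, 10, 4, 6, 9).

Fulton essential set (9 of the 24 Rothe cells):

[(2, 4, 0), (2, 10, 1), (3, 2, 0), (6, 2, 1), (6, 4, 2), (6, 6, 3), (8, 4, 3), (8, 6, 4), (8, 9, 6)]


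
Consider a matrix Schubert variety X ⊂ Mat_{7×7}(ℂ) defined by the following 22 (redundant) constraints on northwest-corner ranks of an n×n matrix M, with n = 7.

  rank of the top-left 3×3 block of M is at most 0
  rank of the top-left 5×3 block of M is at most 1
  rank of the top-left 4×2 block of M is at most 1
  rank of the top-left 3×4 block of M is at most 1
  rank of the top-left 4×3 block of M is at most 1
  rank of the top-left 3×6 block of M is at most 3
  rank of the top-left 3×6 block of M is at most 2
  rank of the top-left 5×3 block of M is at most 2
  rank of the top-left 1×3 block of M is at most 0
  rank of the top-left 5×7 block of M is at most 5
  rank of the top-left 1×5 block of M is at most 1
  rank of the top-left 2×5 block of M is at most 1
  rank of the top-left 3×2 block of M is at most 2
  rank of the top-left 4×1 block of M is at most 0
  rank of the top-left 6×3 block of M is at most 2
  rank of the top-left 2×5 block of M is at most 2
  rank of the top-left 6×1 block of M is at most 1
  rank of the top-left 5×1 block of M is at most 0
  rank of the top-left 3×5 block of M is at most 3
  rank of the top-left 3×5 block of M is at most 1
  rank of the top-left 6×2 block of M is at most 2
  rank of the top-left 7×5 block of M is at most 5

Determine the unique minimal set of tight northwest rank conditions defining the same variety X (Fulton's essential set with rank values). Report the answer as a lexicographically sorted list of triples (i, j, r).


Computing R[i][j] = min implied NW-rank bound (n=7, 22 conditions):

  row 1: 0  0  0  1  1  1  1
  row 2: 0  0  0  1  1  2  2
  row 3: 0  0  0  1  1  2  3
  row 4: 0  1  1  2  2  3  4
  row 5: 0  1  1  2  3  4  5
  row 6: 1  2  2  3  4  5  6
  row 7: 1  2  3  4  5  6  7

hence w(1..7) = (4, 6, 7, 2, 5, 1, 3).

Rothe diagram D(w) (14 cells), 4 SE-corners (essential conditions):

[(3, 3, 0), (3, 5, 1), (5, 1, 0), (5, 3, 1)]


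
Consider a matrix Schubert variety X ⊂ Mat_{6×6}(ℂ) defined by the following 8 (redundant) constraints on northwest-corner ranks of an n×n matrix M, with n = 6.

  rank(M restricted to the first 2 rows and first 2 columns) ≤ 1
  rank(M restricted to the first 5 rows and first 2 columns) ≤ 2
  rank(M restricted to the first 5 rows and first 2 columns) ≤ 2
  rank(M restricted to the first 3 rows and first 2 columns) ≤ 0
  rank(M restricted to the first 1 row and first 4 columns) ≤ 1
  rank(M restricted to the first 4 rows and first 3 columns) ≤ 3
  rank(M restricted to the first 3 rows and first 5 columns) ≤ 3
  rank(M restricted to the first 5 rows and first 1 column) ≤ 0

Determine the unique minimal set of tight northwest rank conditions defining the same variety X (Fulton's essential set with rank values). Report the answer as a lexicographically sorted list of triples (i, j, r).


Propagating the 8 rank bounds to every northwest block:

  0, 0, 1, 1, 1, 1
  0, 0, 1, 2, 2, 2
  0, 0, 1, 2, 3, 3
  0, 1, 2, 3, 4, 4
  0, 1, 2, 3, 4, 5
  1, 2, 3, 4, 5, 6

hence w(1..6) = (3, 4, 5, 2, 6, 1).

Fulton essential set (2 of the 8 Rothe cells):

[(3, 2, 0), (5, 1, 0)]


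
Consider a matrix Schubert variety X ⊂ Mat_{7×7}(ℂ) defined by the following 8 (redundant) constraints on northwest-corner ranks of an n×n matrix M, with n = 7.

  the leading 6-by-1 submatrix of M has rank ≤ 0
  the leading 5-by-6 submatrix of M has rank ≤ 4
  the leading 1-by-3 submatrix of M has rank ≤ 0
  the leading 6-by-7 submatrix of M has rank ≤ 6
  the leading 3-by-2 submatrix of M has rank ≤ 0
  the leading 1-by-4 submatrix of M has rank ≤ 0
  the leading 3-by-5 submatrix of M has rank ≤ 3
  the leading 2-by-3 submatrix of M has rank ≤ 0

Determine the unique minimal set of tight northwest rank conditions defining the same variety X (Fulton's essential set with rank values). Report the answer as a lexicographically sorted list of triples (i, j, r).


Recovering R(i,j) via the rank-extension bound from the 8 conditions:

  R[1]: 0 | 0 | 0 | 0 | 1 | 1 | 1
  R[2]: 0 | 0 | 0 | 1 | 2 | 2 | 2
  R[3]: 0 | 0 | 1 | 2 | 3 | 3 | 3
  R[4]: 0 | 1 | 2 | 3 | 4 | 4 | 4
  R[5]: 0 | 1 | 2 | 3 | 4 | 4 | 5
  R[6]: 0 | 1 | 2 | 3 | 4 | 5 | 6
  R[7]: 1 | 2 | 3 | 4 | 5 | 6 | 7

the unique w with this rank table is (5, 4, 3, 2, 7, 6, 1).

Rothe diagram D(w) (13 cells), 5 SE-corners (essential conditions):

[(1, 4, 0), (2, 3, 0), (3, 2, 0), (5, 6, 4), (6, 1, 0)]


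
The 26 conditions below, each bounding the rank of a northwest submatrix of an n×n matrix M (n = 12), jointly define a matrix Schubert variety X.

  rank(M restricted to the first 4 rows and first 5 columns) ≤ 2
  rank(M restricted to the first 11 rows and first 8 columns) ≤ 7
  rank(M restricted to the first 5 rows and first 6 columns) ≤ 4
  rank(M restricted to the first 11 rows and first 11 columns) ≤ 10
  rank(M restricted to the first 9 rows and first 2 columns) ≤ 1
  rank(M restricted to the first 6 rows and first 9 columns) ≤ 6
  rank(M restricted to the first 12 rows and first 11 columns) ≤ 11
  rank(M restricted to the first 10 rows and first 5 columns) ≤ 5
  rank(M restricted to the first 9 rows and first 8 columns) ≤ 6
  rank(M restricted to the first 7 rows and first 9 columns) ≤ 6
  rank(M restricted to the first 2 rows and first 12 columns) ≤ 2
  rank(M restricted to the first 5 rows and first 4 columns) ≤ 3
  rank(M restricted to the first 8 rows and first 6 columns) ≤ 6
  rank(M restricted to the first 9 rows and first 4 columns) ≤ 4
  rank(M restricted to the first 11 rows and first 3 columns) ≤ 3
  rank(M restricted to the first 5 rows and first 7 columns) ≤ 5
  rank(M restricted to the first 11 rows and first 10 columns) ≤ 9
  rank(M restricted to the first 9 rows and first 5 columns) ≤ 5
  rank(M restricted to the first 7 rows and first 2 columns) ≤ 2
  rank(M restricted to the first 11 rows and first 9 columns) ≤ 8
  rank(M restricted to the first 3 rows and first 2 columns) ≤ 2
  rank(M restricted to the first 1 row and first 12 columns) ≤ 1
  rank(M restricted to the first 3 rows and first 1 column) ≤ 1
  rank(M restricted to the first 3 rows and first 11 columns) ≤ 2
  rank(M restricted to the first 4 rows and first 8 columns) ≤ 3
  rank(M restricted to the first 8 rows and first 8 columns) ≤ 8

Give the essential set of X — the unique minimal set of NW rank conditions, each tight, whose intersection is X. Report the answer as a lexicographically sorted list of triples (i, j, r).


The tightest implied rank at each (i,j), from the 26 conditions:

  1, 1, 1, 1, 1, 1, 1, 1, 1, 1, 1, 1
  1, 1, 2, 2, 2, 2, 2, 2, 2, 2, 2, 2
  1, 1, 2, 2, 2, 2, 2, 2, 2, 2, 2, 3
  1, 1, 2, 2, 2, 3, 3, 3, 3, 3, 3, 4
  1, 1, 2, 3, 3, 4, 4, 4, 4, 4, 4, 5
  1, 1, 2, 3, 4, 5, 5, 5, 5, 5, 5, 6
  1, 1, 2, 3, 4, 5, 6, 6, 6, 6, 6, 7
  1, 1, 2, 3, 4, 5, 6, 6, 7, 7, 7, 8
  1, 1, 2, 3, 4, 5, 6, 6, 7, 8, 8, 9
  1, 2, 3, 4, 5, 6, 7, 7, 8, 9, 9, 10
  1, 2, 3, 4, 5, 6, 7, 7, 8, 9, 10, 11
  1, 2, 3, 4, 5, 6, 7, 8, 9, 10, 11, 12

the unique w with this rank table is (1, 3, 12, 6, 4, 5, 7, 9, 10, 2, 11, 8).

5 SE-corners of the 21-cell Rothe diagram give Ess(w):

[(3, 11, 2), (4, 5, 2), (9, 2, 1), (9, 8, 6), (11, 8, 7)]


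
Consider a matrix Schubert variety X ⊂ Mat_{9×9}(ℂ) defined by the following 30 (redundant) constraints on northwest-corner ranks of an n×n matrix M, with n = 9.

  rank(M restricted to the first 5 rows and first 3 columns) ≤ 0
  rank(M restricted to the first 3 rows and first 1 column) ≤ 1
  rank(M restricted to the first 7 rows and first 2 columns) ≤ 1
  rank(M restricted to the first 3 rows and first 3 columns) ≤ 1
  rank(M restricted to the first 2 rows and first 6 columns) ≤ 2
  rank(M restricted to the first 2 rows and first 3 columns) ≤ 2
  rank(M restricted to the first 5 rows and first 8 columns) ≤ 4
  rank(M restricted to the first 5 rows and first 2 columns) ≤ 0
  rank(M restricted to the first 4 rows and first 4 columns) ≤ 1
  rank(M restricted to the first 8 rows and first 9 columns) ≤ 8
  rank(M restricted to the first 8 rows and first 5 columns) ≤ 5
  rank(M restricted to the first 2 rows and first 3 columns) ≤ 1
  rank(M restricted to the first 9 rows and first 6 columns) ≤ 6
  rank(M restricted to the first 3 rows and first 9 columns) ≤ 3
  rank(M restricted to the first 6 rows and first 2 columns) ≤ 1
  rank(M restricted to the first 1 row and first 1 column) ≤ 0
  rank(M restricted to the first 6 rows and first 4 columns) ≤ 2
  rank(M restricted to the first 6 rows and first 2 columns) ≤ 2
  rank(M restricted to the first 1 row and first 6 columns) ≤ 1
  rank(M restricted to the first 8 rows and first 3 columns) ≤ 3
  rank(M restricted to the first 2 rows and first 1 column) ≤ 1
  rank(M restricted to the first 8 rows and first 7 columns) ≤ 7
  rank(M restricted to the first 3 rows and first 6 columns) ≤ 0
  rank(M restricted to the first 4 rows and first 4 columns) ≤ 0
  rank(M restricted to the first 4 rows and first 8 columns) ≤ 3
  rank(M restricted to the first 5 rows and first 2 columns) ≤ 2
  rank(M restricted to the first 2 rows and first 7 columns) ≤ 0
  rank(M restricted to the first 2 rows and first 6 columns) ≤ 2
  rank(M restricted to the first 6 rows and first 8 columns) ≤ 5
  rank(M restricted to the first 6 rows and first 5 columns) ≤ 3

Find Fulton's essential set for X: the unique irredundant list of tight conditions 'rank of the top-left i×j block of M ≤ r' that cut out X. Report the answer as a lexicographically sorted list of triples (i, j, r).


Recovering R(i,j) via the rank-extension bound from the 30 conditions:

  0 0 0 0 0 0 0 1 1
  0 0 0 0 0 0 0 1 2
  0 0 0 0 0 0 1 2 3
  0 0 0 0 1 1 2 3 4
  0 0 0 1 2 2 3 4 5
  1 1 1 2 3 3 4 5 6
  1 1 2 3 4 4 5 6 7
  1 2 3 4 5 5 6 7 8
  1 2 3 4 5 6 7 8 9

reading off 1-entries of Δ²R: w = (8, 9, 7, 5, 4, 1, 3, 2, 6).

|D(w)|=28, |Ess(w)|=5:

[(2, 7, 0), (3, 6, 0), (4, 4, 0), (5, 3, 0), (7, 2, 1)]


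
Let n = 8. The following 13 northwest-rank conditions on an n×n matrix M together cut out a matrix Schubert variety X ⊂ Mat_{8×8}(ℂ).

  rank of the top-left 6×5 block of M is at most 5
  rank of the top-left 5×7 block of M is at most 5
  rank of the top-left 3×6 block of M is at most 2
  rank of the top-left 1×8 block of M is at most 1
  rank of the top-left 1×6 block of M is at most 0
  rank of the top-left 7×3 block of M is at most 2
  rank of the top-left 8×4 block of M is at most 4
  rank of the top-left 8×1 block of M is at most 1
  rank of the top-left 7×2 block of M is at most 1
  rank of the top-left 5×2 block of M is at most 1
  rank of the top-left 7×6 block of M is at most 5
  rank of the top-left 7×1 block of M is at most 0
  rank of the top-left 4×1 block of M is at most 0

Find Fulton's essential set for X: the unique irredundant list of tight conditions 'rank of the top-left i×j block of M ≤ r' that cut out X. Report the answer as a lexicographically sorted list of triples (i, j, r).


Propagating the 13 rank bounds to every northwest block:

  i=1: 0 | 0 | 0 | 0 | 0 | 0 | 1 | 1
  i=2: 0 | 1 | 1 | 1 | 1 | 1 | 2 | 2
  i=3: 0 | 1 | 2 | 2 | 2 | 2 | 3 | 3
  i=4: 0 | 1 | 2 | 3 | 3 | 3 | 4 | 4
  i=5: 0 | 1 | 2 | 3 | 4 | 4 | 5 | 5
  i=6: 0 | 1 | 2 | 3 | 4 | 5 | 6 | 6
  i=7: 0 | 1 | 2 | 3 | 4 | 5 | 6 | 7
  i=8: 1 | 2 | 3 | 4 | 5 | 6 | 7 | 8

giving w = (7, 2, 3, 4, 5, 6, 8, 1) via Δ²R.

ℓ(w)=12; the 2 essential cells (i,j,r):

[(1, 6, 0), (7, 1, 0)]


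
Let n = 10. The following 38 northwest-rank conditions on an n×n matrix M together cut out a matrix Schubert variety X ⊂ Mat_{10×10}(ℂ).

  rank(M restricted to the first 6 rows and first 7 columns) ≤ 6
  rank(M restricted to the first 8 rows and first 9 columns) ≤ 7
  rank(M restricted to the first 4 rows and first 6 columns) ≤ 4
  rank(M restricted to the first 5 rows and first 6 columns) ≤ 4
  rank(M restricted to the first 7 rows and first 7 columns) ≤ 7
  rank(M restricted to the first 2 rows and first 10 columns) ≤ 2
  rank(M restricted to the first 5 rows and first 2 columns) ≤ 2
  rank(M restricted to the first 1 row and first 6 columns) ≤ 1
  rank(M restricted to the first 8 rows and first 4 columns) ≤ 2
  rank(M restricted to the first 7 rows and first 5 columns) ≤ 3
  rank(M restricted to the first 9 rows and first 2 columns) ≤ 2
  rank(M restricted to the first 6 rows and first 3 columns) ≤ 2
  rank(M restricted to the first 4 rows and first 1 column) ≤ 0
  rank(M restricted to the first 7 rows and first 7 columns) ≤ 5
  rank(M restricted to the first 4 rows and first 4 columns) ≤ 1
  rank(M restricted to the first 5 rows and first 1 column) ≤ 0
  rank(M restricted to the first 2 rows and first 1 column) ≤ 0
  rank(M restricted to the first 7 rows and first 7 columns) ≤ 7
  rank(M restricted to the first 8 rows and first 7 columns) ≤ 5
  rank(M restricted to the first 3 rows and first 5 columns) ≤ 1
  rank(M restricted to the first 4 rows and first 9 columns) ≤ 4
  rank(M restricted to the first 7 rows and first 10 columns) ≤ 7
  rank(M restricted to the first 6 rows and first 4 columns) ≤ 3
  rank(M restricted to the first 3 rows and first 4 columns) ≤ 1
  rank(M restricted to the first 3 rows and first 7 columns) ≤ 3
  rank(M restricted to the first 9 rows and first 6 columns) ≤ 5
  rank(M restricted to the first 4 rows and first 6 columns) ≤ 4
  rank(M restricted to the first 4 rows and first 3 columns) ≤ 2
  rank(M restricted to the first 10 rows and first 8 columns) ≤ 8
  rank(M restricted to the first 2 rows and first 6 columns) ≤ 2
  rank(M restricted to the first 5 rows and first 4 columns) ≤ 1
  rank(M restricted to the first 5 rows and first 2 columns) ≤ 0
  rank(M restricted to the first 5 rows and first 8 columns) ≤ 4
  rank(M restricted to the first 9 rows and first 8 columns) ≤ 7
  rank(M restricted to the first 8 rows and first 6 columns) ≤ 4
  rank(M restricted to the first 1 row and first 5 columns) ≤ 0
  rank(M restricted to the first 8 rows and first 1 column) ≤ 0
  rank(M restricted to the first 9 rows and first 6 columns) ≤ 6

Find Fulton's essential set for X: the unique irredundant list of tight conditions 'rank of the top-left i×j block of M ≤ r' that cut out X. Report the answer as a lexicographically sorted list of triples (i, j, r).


Propagating the 38 rank bounds to every northwest block:

  i=1: 0 0 0 0 0 1 1 1 1 1
  i=2: 0 0 1 1 1 2 2 2 2 2
  i=3: 0 0 1 1 1 2 3 3 3 3
  i=4: 0 0 1 1 2 3 4 4 4 4
  i=5: 0 0 1 1 2 3 4 4 5 5
  i=6: 0 1 2 2 3 4 5 5 6 6
  i=7: 0 1 2 2 3 4 5 6 7 7
  i=8: 0 1 2 2 3 4 5 6 7 8
  i=9: 1 2 3 3 4 5 6 7 8 9
  i=10: 1 2 3 4 5 6 7 8 9 10

giving w = (6, 3, 7, 5, 9, 2, 8, 10, 1, 4) via Δ²R.

|D(w)|=23, |Ess(w)|=7:

[(1, 5, 0), (3, 5, 1), (5, 2, 0), (5, 4, 1), (5, 8, 4), (8, 1, 0), (8, 4, 2)]


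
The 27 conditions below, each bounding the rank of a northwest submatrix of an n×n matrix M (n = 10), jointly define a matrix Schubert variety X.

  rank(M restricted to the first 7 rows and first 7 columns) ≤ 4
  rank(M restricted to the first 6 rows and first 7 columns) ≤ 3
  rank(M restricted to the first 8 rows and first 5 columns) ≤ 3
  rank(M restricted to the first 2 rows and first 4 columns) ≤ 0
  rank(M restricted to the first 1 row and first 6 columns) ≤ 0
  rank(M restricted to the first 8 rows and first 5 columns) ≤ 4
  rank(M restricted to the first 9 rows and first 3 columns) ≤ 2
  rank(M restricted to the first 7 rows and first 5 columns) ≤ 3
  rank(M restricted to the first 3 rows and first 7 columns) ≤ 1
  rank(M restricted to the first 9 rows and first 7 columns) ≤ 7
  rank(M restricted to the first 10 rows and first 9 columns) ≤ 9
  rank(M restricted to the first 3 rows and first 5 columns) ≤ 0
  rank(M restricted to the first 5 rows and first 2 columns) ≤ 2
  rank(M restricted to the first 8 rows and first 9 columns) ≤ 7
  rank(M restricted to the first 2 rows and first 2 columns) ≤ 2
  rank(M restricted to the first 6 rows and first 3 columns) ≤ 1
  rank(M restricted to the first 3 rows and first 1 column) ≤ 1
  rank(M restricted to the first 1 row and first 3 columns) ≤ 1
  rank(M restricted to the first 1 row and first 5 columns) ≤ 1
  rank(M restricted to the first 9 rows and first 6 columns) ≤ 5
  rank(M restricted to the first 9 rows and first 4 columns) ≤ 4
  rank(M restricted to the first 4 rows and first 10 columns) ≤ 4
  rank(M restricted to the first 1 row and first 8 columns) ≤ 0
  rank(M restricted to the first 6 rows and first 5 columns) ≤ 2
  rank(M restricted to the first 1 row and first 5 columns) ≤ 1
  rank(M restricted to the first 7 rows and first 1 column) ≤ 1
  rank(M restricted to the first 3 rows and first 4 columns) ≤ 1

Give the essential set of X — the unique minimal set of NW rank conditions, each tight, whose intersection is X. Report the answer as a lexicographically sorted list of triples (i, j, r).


Reconstructing r_w from the 27 given conditions:

  row 1: 0, 0, 0, 0, 0, 0, 0, 0, 1, 1
  row 2: 0, 0, 0, 0, 0, 1, 1, 1, 2, 2
  row 3: 0, 0, 0, 0, 0, 1, 1, 2, 3, 3
  row 4: 1, 1, 1, 1, 1, 2, 2, 3, 4, 4
  row 5: 1, 1, 1, 2, 2, 3, 3, 4, 5, 5
  row 6: 1, 1, 1, 2, 2, 3, 3, 4, 5, 6
  row 7: 1, 2, 2, 3, 3, 4, 4, 5, 6, 7
  row 8: 1, 2, 2, 3, 3, 4, 5, 6, 7, 8
  row 9: 1, 2, 2, 3, 4, 5, 6, 7, 8, 9
  row 10: 1, 2, 3, 4, 5, 6, 7, 8, 9, 10

so w = (9, 6, 8, 1, 4, 10, 2, 7, 5, 3).

D(w) has 28 cells with 8 SE-corners; essential set:

[(1, 8, 0), (3, 5, 0), (3, 7, 1), (6, 3, 1), (6, 5, 2), (6, 7, 3), (8, 5, 3), (9, 3, 2)]


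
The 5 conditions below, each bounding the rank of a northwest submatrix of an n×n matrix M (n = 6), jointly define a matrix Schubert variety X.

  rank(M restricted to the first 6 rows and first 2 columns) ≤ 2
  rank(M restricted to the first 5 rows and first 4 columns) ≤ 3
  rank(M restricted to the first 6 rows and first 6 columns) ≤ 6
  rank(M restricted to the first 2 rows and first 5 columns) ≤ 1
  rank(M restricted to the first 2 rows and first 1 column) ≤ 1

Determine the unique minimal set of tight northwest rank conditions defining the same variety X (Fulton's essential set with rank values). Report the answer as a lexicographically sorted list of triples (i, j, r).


Propagating the 5 rank bounds to every northwest block:

  R[1]: 1  1  1  1  1  1
  R[2]: 1  1  1  1  1  2
  R[3]: 1  2  2  2  2  3
  R[4]: 1  2  3  3  3  4
  R[5]: 1  2  3  3  4  5
  R[6]: 1  2  3  4  5  6

so w = (1, 6, 2, 3, 5, 4).

2 SE-corners of the 5-cell Rothe diagram give Ess(w):

[(2, 5, 1), (5, 4, 3)]


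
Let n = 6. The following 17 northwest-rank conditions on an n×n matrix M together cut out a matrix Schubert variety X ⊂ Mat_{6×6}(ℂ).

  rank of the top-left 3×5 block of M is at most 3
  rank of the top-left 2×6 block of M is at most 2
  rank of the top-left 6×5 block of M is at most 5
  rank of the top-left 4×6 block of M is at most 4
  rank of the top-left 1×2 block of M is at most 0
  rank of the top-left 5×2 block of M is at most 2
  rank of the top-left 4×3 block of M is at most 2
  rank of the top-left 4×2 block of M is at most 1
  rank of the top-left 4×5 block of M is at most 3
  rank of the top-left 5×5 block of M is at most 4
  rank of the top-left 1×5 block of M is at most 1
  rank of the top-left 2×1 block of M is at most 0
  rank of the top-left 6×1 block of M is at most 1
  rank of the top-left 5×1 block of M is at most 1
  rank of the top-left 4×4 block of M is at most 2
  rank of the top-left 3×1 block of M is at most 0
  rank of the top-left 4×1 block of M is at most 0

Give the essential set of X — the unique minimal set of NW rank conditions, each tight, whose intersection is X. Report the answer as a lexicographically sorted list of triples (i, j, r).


Recovering R(i,j) via the rank-extension bound from the 17 conditions:

  0, 0, 1, 1, 1, 1
  0, 1, 2, 2, 2, 2
  0, 1, 2, 2, 3, 3
  0, 1, 2, 2, 3, 4
  1, 2, 3, 3, 4, 5
  1, 2, 3, 4, 5, 6

second differences of R give the permutation w = (3, 2, 5, 6, 1, 4).

Fulton essential set (3 of the 7 Rothe cells):

[(1, 2, 0), (4, 1, 0), (4, 4, 2)]


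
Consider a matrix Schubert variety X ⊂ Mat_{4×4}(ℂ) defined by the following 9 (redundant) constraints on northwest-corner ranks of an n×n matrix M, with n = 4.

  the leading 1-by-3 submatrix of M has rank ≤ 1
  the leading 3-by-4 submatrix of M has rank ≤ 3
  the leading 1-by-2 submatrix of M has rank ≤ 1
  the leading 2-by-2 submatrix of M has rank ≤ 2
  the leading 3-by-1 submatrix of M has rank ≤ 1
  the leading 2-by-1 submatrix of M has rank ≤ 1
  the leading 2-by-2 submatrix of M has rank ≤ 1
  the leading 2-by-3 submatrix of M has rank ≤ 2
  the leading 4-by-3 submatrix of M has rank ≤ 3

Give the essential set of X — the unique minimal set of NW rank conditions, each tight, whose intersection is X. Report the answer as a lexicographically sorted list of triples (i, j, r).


Computing R[i][j] = min implied NW-rank bound (n=4, 9 conditions):

  row 1: 1  1  1  1
  row 2: 1  1  2  2
  row 3: 1  2  3  3
  row 4: 1  2  3  4

reading off 1-entries of Δ²R: w = (1, 3, 2, 4).

ℓ(w)=1; the 1 essential cell (i,j,r):

[(2, 2, 1)]


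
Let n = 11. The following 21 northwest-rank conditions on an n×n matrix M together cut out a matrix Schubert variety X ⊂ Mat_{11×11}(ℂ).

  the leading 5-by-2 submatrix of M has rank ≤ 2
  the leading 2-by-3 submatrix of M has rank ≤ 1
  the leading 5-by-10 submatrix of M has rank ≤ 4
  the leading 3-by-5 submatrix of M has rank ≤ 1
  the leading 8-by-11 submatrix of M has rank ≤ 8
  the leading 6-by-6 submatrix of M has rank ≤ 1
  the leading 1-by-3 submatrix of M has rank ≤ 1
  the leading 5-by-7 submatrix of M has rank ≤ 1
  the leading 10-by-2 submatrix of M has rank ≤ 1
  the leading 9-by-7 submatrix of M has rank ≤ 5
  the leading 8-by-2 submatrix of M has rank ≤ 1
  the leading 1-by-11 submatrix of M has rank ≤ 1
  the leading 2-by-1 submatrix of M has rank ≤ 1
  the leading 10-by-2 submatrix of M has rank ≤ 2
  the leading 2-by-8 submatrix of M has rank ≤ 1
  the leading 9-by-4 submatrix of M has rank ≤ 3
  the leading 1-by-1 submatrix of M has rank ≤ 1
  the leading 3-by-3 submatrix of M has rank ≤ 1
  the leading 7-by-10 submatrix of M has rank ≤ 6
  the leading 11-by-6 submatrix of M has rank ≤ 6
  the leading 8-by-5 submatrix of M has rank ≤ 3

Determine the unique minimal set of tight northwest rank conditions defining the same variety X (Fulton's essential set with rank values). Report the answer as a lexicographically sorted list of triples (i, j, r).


Computing R[i][j] = min implied NW-rank bound (n=11, 21 conditions):

  i=1: 1 1 1 1 1 1 1 1 1 1 1
  i=2: 1 1 1 1 1 1 1 1 2 2 2
  i=3: 1 1 1 1 1 1 1 2 3 3 3
  i=4: 1 1 1 1 1 1 1 2 3 4 4
  i=5: 1 1 1 1 1 1 1 2 3 4 5
  i=6: 1 1 1 1 1 1 2 3 4 5 6
  i=7: 1 1 2 2 2 2 3 4 5 6 7
  i=8: 1 1 2 3 3 3 4 5 6 7 8
  i=9: 1 1 2 3 4 4 5 6 7 8 9
  i=10: 1 1 2 3 4 5 6 7 8 9 10
  i=11: 1 2 3 4 5 6 7 8 9 10 11

second differences of R give the permutation w = (1, 9, 8, 10, 11, 7, 3, 4, 5, 6, 2).

Fulton essential set (4 of the 34 Rothe cells):

[(2, 8, 1), (5, 7, 1), (6, 6, 1), (10, 2, 1)]


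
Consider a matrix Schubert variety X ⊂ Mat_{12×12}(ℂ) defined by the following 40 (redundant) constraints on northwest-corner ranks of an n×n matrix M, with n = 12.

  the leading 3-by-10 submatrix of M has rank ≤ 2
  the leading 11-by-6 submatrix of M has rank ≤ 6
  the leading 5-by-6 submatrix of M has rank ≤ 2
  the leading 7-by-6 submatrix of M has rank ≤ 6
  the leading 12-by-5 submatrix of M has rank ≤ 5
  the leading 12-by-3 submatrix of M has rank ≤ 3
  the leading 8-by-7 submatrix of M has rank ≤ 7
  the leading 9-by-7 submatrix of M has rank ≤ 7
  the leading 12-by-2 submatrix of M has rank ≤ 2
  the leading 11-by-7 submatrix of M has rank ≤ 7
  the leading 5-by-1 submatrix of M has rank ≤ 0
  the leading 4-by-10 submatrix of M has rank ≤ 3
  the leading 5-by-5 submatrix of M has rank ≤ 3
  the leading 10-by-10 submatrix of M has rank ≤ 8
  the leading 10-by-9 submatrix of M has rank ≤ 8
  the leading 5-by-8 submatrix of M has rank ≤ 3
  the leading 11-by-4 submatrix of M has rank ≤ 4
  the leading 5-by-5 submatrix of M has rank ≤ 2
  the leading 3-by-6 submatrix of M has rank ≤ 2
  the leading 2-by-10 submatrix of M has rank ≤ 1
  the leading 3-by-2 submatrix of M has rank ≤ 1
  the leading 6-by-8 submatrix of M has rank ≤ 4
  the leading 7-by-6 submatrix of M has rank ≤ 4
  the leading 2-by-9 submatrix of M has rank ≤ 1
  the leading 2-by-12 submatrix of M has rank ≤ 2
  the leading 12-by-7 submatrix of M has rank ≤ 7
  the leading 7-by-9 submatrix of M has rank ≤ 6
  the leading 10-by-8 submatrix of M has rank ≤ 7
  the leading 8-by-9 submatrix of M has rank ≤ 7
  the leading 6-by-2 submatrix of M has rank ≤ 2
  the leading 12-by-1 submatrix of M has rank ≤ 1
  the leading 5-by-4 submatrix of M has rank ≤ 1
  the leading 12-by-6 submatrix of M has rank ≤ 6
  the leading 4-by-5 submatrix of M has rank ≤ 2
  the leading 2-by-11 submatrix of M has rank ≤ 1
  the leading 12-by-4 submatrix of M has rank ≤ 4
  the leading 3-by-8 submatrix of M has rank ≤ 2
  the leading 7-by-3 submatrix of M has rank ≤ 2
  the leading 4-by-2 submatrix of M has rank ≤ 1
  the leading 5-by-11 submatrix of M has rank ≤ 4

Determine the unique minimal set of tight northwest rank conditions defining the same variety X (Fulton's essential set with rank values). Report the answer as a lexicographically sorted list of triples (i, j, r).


Rank table r_w(12×12) implied by the 40 constraints:

  0 | 1 | 1 | 1 | 1 | 1 | 1 | 1 | 1 | 1 | 1 | 1
  0 | 1 | 1 | 1 | 1 | 1 | 1 | 1 | 1 | 1 | 1 | 2
  0 | 1 | 1 | 1 | 2 | 2 | 2 | 2 | 2 | 2 | 2 | 3
  0 | 1 | 1 | 1 | 2 | 2 | 3 | 3 | 3 | 3 | 3 | 4
  0 | 1 | 1 | 1 | 2 | 2 | 3 | 3 | 4 | 4 | 4 | 5
  1 | 2 | 2 | 2 | 3 | 3 | 4 | 4 | 5 | 5 | 5 | 6
  1 | 2 | 2 | 3 | 4 | 4 | 5 | 5 | 6 | 6 | 6 | 7
  1 | 2 | 3 | 4 | 5 | 5 | 6 | 6 | 7 | 7 | 7 | 8
  1 | 2 | 3 | 4 | 5 | 6 | 7 | 7 | 8 | 8 | 8 | 9
  1 | 2 | 3 | 4 | 5 | 6 | 7 | 7 | 8 | 8 | 9 | 10
  1 | 2 | 3 | 4 | 5 | 6 | 7 | 8 | 9 | 9 | 10 | 11
  1 | 2 | 3 | 4 | 5 | 6 | 7 | 8 | 9 | 10 | 11 | 12

reading off 1-entries of Δ²R: w = (2, 12, 5, 7, 9, 1, 4, 3, 6, 11, 8, 10).

D(w) has 26 cells with 8 SE-corners; essential set:

[(2, 11, 1), (5, 1, 0), (5, 4, 1), (5, 6, 2), (5, 8, 3), (7, 3, 2), (10, 8, 7), (10, 10, 8)]
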